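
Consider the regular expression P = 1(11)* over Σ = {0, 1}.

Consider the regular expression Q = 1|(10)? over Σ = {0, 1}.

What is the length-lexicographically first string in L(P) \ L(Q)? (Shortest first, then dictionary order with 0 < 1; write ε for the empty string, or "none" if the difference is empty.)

111

The string 111 is accepted by P but not by Q.
No shorter string lies in the difference, and 111 is the lexicographically first length-3 string in L(P) \ L(Q).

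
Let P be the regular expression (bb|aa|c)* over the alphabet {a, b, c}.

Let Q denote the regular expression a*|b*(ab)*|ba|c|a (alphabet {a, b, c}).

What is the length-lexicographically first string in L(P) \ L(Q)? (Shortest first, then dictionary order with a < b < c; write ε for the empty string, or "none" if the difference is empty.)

The string cc is accepted by P but not by Q.
No shorter string lies in the difference, and cc is the lexicographically first length-2 string in L(P) \ L(Q).

cc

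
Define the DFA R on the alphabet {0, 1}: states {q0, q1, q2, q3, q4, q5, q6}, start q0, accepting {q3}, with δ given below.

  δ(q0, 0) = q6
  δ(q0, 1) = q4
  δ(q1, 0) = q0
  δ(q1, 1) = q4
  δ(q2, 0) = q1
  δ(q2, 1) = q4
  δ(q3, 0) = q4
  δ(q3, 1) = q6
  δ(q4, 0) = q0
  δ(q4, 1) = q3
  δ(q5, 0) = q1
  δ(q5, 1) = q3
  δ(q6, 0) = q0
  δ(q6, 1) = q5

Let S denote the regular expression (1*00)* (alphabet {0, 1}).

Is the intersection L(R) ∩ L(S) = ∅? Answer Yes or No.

Yes

Converting the expression S to a DFA (subset construction, then merging equivalent states) gives the minimal DFA with states {s0, s1, s2, s3}, start state s0, accepting states {s0} and transitions s0: 0→s1, 1→s2; s1: 0→s0, 1→s3; s2: 0→s1, 1→s2; s3: 0→s3, 1→s3.
Exploring the product automaton R × S from the start pair (q0, s0), following both machines on each input symbol, reaches 16 state pairs: (q0, s0), (q6, s1), (q4, s2), (q5, s3), (q0, s1), (q3, s2), (q1, s3), (q3, s3), (q6, s0), (q4, s3), (q4, s1), (q6, s2), (q0, s3), (q6, s3), (q5, s2), (q1, s1).
R accepts in {q3} and S accepts in {s0}; no reachable pair has both components accepting, so no string drives both machines to acceptance simultaneously and L(R) ∩ L(S) = ∅.
So no string is accepted by both, and the intersection is empty.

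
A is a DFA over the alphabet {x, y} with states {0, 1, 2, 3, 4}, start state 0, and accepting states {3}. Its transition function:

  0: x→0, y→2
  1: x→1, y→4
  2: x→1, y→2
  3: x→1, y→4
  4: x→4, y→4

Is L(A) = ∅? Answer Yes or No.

Yes

The states reachable from the start state are {0, 1, 2, 4}.
None of the accepting states {3} is reachable, so no string is accepted and L(A) = ∅.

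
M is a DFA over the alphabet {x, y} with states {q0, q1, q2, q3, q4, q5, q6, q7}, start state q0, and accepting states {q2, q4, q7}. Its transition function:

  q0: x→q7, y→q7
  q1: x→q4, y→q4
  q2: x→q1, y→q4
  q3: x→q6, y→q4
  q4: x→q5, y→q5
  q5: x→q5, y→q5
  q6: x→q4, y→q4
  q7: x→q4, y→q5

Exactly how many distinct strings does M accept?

The useful subgraph on states {q0, q4, q7} is acyclic, so L(M) is finite; the longest accepting path visits 3 useful states, giving maximum string length 2.
Counting accepting paths from q0 by length: 2 of length 1, 2 of length 2. Total 4.

4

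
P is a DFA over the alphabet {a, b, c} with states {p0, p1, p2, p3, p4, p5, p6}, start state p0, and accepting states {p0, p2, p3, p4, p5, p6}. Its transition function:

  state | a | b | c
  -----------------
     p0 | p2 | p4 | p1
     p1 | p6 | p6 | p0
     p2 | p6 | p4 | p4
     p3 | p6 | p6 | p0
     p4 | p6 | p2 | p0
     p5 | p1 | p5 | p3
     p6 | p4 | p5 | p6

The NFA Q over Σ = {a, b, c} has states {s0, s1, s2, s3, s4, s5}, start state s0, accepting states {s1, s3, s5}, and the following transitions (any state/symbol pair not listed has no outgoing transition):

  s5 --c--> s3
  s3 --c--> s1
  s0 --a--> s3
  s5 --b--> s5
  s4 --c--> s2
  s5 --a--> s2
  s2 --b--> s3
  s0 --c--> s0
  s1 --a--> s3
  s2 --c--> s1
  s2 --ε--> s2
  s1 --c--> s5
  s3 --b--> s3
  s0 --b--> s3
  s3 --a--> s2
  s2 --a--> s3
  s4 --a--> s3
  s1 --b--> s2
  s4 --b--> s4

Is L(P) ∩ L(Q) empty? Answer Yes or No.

No

The string a is accepted by both P and Q.
Hence L(P) ∩ L(Q) ≠ ∅.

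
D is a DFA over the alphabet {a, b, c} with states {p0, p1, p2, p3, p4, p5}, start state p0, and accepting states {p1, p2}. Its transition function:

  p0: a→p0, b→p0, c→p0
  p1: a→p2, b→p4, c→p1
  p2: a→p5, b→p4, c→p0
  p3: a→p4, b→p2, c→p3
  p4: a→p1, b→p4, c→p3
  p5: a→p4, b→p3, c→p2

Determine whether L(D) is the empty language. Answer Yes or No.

Yes

The states reachable from the start state are {p0}.
None of the accepting states {p1, p2} is reachable, so no string is accepted and L(D) = ∅.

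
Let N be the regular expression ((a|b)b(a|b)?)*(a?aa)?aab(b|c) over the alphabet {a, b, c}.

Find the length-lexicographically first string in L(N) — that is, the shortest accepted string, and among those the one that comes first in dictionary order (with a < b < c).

aabb

By inspection of the expression, no string of length less than 4 matches, and aabb is the lexicographically first match of length 4.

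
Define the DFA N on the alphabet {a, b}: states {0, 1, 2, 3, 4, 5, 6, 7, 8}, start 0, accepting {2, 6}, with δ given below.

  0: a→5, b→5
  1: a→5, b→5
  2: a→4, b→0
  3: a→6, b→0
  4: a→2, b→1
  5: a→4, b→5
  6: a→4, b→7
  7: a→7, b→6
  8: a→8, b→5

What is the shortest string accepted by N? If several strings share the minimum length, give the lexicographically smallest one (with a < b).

A breadth-first search from 0 reaches an accepting state first via the path 0 → 5 → 4 → 2 on input aaa.
No string of length < 3 is accepted (BFS exhausts all shorter strings without reaching an accepting state), and aaa is the lexicographically least accepting string of length 3.

aaa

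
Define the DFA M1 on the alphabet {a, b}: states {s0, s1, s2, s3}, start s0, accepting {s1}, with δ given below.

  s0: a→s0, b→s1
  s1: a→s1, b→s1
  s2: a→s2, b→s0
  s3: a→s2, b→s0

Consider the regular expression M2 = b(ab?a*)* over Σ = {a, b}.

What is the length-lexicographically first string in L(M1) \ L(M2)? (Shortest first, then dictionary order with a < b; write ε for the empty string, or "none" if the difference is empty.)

ab

The string ab is accepted by M1 but not by M2.
No shorter string lies in the difference, and ab is the lexicographically first length-2 string in L(M1) \ L(M2).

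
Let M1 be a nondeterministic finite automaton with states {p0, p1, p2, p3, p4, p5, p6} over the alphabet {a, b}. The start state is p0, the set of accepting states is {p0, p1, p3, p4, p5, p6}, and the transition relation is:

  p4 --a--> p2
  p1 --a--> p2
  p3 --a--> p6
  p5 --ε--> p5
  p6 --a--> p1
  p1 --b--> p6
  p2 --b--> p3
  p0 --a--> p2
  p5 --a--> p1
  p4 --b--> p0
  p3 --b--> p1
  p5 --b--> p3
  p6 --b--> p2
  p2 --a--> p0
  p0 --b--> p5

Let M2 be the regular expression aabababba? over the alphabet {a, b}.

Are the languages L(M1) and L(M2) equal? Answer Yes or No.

The empty string ε is accepted by M1 but rejected by M2.
So L(M1) ≠ L(M2).

No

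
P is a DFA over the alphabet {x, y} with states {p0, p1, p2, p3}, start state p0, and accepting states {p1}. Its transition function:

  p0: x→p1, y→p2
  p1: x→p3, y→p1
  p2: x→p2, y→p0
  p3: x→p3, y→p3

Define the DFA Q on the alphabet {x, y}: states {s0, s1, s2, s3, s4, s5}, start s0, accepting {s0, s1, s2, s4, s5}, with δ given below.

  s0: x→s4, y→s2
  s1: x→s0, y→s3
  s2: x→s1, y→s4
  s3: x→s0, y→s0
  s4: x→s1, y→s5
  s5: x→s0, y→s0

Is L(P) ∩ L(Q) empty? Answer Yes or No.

No

The string x is accepted by both P and Q.
Hence L(P) ∩ L(Q) ≠ ∅.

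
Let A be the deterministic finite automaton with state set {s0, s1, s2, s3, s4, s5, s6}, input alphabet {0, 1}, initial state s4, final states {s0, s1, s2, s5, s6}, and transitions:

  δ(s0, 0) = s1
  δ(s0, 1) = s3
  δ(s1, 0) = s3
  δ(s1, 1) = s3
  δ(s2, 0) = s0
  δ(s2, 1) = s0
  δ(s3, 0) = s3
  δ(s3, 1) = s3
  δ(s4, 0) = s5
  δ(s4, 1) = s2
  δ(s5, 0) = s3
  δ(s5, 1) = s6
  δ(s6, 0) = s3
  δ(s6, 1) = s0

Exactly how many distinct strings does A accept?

9

The useful subgraph on states {s0, s1, s2, s4, s5, s6} is acyclic, so L(A) is finite; the longest accepting path visits 5 useful states, giving maximum string length 4.
Counting accepting paths from s4 by length: 2 of length 1, 3 of length 2, 3 of length 3, 1 of length 4. Total 9.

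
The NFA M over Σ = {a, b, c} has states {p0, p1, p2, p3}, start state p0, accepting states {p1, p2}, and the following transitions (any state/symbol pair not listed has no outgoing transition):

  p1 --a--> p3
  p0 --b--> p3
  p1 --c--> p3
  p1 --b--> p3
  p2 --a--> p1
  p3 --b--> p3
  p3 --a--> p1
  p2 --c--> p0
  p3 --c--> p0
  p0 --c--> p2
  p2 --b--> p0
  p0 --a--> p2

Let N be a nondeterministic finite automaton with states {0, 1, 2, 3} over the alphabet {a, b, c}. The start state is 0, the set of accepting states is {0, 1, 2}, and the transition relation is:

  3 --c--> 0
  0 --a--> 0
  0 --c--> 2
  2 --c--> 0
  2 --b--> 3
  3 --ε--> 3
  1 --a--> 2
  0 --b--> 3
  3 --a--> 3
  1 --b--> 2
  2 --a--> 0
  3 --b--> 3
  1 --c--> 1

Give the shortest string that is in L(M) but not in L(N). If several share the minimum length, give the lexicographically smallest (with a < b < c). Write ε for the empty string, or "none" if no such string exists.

ba

The string ba is accepted by M but not by N.
No shorter string lies in the difference, and ba is the lexicographically first length-2 string in L(M) \ L(N).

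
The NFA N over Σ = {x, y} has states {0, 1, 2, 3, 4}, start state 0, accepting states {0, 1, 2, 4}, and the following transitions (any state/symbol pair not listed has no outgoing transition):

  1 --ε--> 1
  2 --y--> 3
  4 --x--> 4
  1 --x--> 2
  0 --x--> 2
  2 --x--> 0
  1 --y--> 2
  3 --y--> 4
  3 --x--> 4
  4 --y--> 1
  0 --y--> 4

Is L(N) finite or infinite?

State 0 is reachable from the start and can reach an accepting state, and it lies on the cycle 0 → 2 → 0.
Traversing that cycle any number of times yields accepted strings of unbounded length, so the language is infinite.

infinite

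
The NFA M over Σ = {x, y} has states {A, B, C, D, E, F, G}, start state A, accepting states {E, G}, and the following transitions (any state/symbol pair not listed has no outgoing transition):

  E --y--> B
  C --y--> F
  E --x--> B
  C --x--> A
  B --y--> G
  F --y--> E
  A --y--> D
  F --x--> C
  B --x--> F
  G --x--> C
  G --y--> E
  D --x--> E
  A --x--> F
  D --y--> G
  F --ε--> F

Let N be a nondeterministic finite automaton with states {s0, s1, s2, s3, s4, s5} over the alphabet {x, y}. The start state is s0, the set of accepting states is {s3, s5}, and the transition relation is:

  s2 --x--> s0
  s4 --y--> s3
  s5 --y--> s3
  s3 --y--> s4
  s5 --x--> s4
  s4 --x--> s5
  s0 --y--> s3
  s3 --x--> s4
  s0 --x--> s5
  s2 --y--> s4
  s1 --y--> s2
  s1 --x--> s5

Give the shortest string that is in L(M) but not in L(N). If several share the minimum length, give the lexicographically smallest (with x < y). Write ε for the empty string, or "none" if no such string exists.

The string yx is accepted by M but not by N.
No shorter string lies in the difference, and yx is the lexicographically first length-2 string in L(M) \ L(N).

yx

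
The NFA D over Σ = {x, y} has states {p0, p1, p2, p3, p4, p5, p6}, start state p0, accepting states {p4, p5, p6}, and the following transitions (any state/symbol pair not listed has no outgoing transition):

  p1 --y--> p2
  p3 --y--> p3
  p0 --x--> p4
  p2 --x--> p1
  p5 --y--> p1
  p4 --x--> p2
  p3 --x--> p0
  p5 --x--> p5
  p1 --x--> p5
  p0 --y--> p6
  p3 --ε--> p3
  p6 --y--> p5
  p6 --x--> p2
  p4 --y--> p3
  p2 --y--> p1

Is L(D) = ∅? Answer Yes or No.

No

The string x is accepted: the run p0 → p4 ends in the accepting state p4.
Since at least one string is accepted, L(D) is not empty.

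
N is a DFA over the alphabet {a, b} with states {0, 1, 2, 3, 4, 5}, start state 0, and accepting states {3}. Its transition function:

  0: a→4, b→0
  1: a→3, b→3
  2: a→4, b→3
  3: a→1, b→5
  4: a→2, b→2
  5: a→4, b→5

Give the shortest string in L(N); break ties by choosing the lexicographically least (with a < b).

A breadth-first search from 0 reaches an accepting state first via the path 0 → 4 → 2 → 3 on input aab.
No string of length < 3 is accepted (BFS exhausts all shorter strings without reaching an accepting state), and aab is the lexicographically least accepting string of length 3.

aab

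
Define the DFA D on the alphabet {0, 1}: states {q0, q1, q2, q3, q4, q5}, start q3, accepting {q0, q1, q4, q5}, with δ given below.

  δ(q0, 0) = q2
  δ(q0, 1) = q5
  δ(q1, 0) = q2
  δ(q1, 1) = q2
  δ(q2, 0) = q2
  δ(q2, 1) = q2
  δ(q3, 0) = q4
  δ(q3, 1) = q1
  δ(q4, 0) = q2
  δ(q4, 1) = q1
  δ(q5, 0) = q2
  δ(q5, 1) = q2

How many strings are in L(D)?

3

The useful subgraph on states {q1, q3, q4} is acyclic, so L(D) is finite; the longest accepting path visits 3 useful states, giving maximum string length 2.
Counting accepting paths from q3 by length: 2 of length 1, 1 of length 2. Total 3.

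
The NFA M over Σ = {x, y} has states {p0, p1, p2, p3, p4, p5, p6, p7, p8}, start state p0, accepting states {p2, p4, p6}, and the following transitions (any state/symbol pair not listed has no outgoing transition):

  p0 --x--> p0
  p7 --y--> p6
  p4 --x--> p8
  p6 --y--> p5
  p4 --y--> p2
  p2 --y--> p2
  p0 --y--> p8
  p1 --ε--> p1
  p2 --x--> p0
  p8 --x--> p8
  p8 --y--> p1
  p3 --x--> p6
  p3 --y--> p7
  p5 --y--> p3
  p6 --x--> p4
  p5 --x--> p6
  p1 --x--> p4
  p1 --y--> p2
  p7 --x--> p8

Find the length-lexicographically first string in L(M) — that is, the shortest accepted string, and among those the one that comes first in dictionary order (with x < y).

A breadth-first search from p0 reaches an accepting state first via the path p0 → p8 → p1 → p4 on input yyx.
No string of length < 3 is accepted (BFS exhausts all shorter strings without reaching an accepting state), and yyx is the lexicographically least accepting string of length 3.

yyx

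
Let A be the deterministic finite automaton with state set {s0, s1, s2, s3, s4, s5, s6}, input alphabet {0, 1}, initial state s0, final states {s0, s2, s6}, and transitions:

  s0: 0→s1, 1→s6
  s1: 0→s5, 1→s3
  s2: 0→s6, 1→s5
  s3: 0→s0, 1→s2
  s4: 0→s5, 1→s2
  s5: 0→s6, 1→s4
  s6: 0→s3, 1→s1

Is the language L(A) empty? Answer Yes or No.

No

The empty string ε is accepted: the run s0 ends in the accepting state s0.
Since at least one string is accepted, L(A) is not empty.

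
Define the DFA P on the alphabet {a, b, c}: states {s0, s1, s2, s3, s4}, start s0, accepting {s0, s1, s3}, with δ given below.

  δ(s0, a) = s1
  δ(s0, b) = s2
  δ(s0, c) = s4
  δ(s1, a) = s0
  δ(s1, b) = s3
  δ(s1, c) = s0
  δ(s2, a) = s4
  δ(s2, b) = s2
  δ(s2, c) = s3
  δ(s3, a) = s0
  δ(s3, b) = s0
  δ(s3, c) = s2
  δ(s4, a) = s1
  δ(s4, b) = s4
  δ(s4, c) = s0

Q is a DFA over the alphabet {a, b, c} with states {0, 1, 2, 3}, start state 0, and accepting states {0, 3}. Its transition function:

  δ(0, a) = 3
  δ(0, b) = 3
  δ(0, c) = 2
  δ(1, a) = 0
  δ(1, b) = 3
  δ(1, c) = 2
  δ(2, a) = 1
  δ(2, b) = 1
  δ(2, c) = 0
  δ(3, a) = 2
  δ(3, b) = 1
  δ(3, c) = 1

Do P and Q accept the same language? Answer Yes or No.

No

The string aa is accepted by P but rejected by Q.
So L(P) ≠ L(Q).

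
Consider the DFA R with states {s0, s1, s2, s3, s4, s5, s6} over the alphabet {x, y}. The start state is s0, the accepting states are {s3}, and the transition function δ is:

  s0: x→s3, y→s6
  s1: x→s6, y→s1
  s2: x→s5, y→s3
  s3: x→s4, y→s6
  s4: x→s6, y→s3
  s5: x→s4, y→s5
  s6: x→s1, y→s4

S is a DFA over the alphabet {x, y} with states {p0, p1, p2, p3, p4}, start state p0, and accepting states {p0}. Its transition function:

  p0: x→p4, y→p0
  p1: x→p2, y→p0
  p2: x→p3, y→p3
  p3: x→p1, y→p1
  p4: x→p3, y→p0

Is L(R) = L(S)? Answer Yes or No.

The string x is accepted by R but rejected by S.
So L(R) ≠ L(S).

No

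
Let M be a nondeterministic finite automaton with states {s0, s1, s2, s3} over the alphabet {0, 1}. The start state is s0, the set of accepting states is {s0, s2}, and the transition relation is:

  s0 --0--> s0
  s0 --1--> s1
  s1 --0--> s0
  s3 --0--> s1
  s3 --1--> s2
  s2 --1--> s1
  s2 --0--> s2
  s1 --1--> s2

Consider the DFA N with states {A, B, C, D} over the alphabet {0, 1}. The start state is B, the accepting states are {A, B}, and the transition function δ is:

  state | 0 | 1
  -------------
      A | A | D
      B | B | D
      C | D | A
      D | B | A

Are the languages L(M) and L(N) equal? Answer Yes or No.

Exploring the product automaton M × N from the start pair (s0, B), following both machines on each input symbol, reaches 3 state pairs: (s0, B), (s1, D), (s2, A).
M accepts in {s0, s2} and N accepts in {A, B}. In every reachable pair the two components are either both accepting — (s0, B), (s2, A) — or both non-accepting, so no string is accepted by exactly one of the machines: L(M) \ L(N) and L(N) \ L(M) are both empty.
Hence every string is accepted by M iff it is accepted by N, and the two languages coincide.

Yes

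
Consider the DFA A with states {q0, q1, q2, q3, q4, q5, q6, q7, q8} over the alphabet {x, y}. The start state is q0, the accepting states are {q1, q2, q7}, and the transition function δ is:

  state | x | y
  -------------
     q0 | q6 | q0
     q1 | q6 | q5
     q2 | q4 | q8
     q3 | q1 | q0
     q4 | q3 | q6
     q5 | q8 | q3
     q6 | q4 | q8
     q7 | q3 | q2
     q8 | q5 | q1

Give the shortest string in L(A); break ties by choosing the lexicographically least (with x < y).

xyy

A breadth-first search from q0 reaches an accepting state first via the path q0 → q6 → q8 → q1 on input xyy.
No string of length < 3 is accepted (BFS exhausts all shorter strings without reaching an accepting state), and xyy is the lexicographically least accepting string of length 3.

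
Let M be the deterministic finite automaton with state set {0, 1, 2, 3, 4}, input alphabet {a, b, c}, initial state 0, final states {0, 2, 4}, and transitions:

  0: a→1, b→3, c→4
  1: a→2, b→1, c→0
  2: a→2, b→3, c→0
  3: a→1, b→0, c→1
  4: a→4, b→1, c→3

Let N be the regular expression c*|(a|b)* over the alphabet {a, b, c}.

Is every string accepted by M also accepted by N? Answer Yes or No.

No

The string ac is in L(M) but not in L(N).
So L(M) ⊄ L(N).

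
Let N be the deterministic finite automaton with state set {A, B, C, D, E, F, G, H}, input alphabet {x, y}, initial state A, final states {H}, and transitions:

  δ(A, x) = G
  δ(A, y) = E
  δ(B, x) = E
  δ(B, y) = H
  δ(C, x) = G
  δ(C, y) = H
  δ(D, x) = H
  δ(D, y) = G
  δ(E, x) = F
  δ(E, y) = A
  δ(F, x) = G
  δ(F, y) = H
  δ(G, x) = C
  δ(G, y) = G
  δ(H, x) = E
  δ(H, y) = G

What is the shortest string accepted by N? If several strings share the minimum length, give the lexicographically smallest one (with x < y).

A breadth-first search from A reaches an accepting state first via the path A → G → C → H on input xxy.
No string of length < 3 is accepted (BFS exhausts all shorter strings without reaching an accepting state), and xxy is the lexicographically least accepting string of length 3.

xxy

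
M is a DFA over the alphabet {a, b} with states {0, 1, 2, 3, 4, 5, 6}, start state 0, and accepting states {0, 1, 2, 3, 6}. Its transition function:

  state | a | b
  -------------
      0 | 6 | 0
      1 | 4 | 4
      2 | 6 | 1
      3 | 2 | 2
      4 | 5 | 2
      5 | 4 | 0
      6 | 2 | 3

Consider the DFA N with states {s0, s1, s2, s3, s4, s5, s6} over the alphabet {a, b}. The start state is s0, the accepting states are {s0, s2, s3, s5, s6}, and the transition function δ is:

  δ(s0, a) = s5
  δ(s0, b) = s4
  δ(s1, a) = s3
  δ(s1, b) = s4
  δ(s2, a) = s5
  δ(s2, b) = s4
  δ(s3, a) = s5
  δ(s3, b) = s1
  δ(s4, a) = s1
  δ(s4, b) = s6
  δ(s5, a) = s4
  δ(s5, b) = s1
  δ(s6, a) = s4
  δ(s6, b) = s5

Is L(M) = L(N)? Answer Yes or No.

No

The string b is accepted by M but rejected by N.
So L(M) ≠ L(N).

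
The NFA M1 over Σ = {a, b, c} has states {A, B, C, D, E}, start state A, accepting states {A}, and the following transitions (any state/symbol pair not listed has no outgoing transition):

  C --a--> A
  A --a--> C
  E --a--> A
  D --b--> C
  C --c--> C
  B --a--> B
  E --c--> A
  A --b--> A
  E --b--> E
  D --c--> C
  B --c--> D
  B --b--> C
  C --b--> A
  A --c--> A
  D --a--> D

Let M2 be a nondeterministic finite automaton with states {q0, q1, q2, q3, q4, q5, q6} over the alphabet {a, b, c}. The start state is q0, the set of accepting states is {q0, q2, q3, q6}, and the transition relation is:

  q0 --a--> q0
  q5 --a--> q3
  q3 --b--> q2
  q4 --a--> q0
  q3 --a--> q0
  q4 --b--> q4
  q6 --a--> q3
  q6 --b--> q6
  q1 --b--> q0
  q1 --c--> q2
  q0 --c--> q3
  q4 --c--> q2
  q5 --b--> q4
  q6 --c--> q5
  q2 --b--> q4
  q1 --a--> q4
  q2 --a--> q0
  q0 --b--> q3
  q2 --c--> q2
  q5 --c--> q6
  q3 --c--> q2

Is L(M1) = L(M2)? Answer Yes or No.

No

The string bbb is accepted by M1 but rejected by M2.
So L(M1) ≠ L(M2).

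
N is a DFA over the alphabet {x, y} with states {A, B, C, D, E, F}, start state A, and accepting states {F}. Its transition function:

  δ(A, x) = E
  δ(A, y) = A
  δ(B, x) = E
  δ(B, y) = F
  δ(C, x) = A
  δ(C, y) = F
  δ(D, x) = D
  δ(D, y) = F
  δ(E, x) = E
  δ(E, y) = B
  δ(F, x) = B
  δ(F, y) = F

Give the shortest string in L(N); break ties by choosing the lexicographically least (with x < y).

xyy

A breadth-first search from A reaches an accepting state first via the path A → E → B → F on input xyy.
No string of length < 3 is accepted (BFS exhausts all shorter strings without reaching an accepting state), and xyy is the lexicographically least accepting string of length 3.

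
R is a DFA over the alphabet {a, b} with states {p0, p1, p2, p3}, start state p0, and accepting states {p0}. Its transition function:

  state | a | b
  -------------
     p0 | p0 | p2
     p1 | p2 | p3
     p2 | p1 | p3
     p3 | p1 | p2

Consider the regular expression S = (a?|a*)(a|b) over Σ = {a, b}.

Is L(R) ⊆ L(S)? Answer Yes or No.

The empty string ε is in L(R) but not in L(S).
So L(R) ⊄ L(S).

No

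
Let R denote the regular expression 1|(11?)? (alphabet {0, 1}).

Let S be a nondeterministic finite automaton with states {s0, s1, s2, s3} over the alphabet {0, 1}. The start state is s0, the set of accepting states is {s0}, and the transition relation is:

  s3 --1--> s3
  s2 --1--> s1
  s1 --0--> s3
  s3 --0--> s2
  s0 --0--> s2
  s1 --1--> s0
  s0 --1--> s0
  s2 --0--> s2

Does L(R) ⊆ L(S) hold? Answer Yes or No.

Yes

Converting the expression R to a DFA (subset construction, then merging equivalent states) gives the minimal DFA with states {r0, r1, r2, r3}, start state r0, accepting states {r0, r2, r3} and transitions r0: 0→r1, 1→r2; r1: 0→r1, 1→r1; r2: 0→r1, 1→r3; r3: 0→r1, 1→r1.
Exploring the product automaton R × S from the start pair (r0, s0), following both machines on each input symbol, reaches 7 state pairs: (r0, s0), (r1, s2), (r2, s0), (r1, s1), (r3, s0), (r1, s3), (r1, s0).
R accepts in {r0, r2, r3} and S accepts in {s0}. The reachable pairs whose R-component is accepting are (r0, s0), (r2, s0), (r3, s0); in each of them the S-component is accepting too, so the product for L(R) \ L(S) (R-component accepting, S-component rejecting) has no reachable accepting pair and the difference is empty.
Hence every string in L(R) is also in L(S).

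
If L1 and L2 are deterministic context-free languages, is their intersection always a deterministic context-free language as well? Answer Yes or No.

DCFLs are closed under complement (normalise the DPDA to read all of its input, then flip the verdict). If they were also closed under intersection, De Morgan would make them closed under union; but {aⁿbⁿ : n≥0} and {aⁿb²ⁿ : n≥0} are DCFLs (push the a's; pop one per b, respectively one per two b's) whose union no deterministic PDA accepts: a DPDA for it would have a single run on aⁿb²ⁿ, accepting after the prefix aⁿbⁿ and accepting again after n more b's; an ordinary PDA that simulates it on a's and b's and, at any moment when it is accepting, may switch to reading only a fresh letter c while feeding each c to the simulation as a b, would accept aⁱbʲcᵏ (k≥1) exactly when both aⁱbʲ and aⁱbʲ⁺ᵏ are in the language, i.e. its language intersected with the regular set a*b*c⁺ would be exactly {aⁿbⁿcⁿ : n≥1} — impossible, since context-free languages are closed under intersection with regular sets and {aⁿbⁿcⁿ} is not context-free.

No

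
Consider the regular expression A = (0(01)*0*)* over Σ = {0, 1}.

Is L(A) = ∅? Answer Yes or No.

No

The empty string ε matches the expression, so it belongs to L(A).
Since L(A) contains at least one string, it is not empty.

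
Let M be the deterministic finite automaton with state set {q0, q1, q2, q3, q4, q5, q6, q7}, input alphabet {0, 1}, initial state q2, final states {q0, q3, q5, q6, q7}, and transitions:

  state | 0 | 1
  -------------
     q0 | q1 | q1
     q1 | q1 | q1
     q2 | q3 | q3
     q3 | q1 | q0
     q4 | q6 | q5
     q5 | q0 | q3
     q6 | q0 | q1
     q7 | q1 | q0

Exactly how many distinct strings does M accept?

4

The useful subgraph on states {q0, q2, q3} is acyclic, so L(M) is finite; the longest accepting path visits 3 useful states, giving maximum string length 2.
Counting accepting paths from q2 by length: 2 of length 1, 2 of length 2. Total 4.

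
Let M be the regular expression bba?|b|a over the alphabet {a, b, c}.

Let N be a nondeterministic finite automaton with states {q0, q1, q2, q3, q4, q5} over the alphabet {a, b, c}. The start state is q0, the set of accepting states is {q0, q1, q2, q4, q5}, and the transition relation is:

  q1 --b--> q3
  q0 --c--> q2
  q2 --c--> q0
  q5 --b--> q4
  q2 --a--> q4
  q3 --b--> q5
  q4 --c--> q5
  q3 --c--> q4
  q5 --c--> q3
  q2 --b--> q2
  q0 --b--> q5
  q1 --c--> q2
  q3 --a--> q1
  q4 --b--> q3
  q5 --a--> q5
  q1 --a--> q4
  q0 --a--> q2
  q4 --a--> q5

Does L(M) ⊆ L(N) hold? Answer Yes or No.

Yes

Converting the expression M to a DFA (subset construction, then merging equivalent states) gives the minimal DFA with states {m0, m1, m2, m3, m4}, start state m0, accepting states {m1, m2, m4} and transitions m0: a→m1, b→m2, c→m3; m1: a→m3, b→m3, c→m3; m2: a→m3, b→m4, c→m3; m3: a→m3, b→m3, c→m3; m4: a→m1, b→m3, c→m3.
Exploring the product automaton M × N from the start pair (m0, q0), following both machines on each input symbol, reaches 11 state pairs: (m0, q0), (m1, q2), (m2, q5), (m3, q2), (m3, q4), (m3, q0), (m3, q5), (m4, q4), (m3, q3), (m1, q5), (m3, q1).
M accepts in {m1, m2, m4} and N accepts in {q0, q1, q2, q4, q5}. The reachable pairs whose M-component is accepting are (m1, q2), (m2, q5), (m4, q4), (m1, q5); in each of them the N-component is accepting too, so the product for L(M) \ L(N) (M-component accepting, N-component rejecting) has no reachable accepting pair and the difference is empty.
Hence every string in L(M) is also in L(N).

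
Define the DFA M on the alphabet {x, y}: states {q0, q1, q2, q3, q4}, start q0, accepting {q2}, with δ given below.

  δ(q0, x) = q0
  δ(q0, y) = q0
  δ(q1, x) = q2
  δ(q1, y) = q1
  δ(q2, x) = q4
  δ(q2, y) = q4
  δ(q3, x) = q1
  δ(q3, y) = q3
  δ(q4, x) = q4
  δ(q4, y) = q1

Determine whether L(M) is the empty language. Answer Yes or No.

The states reachable from the start state are {q0}.
None of the accepting states {q2} is reachable, so no string is accepted and L(M) = ∅.

Yes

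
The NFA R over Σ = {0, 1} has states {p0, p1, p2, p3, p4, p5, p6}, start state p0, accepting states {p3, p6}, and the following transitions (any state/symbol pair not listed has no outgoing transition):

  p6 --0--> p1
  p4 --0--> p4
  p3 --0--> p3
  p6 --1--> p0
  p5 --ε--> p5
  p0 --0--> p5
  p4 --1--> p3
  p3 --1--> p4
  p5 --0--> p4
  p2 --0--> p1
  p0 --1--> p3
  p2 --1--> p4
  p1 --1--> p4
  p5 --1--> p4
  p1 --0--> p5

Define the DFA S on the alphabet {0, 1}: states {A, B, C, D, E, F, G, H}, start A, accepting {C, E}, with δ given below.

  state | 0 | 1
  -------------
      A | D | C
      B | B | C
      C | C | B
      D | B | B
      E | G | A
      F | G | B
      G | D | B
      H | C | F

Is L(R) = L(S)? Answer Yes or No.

Yes

Exploring the product automaton R × S from the start pair (p0, A), following both machines on each input symbol, reaches 4 state pairs: (p0, A), (p5, D), (p3, C), (p4, B).
R accepts in {p3, p6} and S accepts in {C, E}. In every reachable pair the two components are either both accepting — (p3, C) — or both non-accepting, so no string is accepted by exactly one of the machines: L(R) \ L(S) and L(S) \ L(R) are both empty.
Hence every string is accepted by R iff it is accepted by S, and the two languages coincide.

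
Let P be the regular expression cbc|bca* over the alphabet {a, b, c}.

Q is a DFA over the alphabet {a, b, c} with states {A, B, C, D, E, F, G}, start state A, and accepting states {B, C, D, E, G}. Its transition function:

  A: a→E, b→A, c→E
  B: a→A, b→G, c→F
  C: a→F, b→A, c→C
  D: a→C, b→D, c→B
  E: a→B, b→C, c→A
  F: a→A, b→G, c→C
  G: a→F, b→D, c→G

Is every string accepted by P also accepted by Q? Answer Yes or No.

No

The string bcaa is in L(P) but not in L(Q).
So L(P) ⊄ L(Q).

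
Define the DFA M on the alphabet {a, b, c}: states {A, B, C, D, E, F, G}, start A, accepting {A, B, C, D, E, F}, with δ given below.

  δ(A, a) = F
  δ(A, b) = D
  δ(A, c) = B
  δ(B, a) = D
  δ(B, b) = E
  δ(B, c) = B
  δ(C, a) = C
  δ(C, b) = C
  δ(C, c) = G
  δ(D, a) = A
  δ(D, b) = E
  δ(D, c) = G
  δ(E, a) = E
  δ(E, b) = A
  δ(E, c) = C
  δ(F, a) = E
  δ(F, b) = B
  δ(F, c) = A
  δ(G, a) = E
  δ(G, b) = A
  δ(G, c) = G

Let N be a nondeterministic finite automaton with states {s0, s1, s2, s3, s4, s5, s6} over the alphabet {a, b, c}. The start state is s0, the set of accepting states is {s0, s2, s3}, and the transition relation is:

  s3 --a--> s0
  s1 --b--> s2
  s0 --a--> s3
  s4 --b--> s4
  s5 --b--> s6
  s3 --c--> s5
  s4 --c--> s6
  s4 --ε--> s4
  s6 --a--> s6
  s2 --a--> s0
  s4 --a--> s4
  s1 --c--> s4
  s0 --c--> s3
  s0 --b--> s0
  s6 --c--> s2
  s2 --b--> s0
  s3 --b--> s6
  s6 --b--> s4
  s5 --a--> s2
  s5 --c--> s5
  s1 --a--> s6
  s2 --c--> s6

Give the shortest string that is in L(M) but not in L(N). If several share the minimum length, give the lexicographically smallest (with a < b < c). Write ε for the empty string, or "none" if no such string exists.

ab

The string ab is accepted by M but not by N.
No shorter string lies in the difference, and ab is the lexicographically first length-2 string in L(M) \ L(N).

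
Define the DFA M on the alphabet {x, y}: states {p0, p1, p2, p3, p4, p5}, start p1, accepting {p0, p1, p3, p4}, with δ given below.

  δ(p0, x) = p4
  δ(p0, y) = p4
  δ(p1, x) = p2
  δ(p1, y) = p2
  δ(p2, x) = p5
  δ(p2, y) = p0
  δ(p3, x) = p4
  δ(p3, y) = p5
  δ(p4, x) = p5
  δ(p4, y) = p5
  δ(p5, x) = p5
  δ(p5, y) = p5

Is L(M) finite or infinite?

The useful states (reachable from p1 and able to reach an accepting state) are {p0, p1, p2, p4}.
Restricted to these states the transition graph has no cycle, so every accepting path has bounded length and L is finite.

finite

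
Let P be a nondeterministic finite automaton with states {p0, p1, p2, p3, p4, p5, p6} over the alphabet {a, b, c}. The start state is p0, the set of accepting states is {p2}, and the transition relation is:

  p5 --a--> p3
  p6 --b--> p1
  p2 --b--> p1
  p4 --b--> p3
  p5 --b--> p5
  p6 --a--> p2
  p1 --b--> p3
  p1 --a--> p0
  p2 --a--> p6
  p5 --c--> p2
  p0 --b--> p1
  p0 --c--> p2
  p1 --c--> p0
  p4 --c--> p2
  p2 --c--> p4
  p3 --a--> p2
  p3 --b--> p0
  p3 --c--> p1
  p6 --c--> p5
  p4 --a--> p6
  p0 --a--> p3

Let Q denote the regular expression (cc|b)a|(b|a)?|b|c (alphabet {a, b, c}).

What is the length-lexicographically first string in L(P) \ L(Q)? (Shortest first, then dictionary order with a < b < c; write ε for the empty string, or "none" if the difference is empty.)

The string aa is accepted by P but not by Q.
No shorter string lies in the difference, and aa is the lexicographically first length-2 string in L(P) \ L(Q).

aa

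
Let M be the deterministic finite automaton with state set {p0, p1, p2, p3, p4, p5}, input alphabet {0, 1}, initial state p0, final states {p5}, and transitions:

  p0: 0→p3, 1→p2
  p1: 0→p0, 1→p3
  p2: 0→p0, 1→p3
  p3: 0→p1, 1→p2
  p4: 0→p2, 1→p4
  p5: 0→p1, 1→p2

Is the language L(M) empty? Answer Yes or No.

Yes

The states reachable from the start state are {p0, p1, p2, p3}.
None of the accepting states {p5} is reachable, so no string is accepted and L(M) = ∅.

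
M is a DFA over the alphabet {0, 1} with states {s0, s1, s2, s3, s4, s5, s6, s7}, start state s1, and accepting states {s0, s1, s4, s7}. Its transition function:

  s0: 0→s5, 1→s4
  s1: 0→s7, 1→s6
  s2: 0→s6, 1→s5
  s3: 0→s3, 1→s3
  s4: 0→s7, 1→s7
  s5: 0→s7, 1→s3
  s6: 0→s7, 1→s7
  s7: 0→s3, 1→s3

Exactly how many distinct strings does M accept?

4

The useful subgraph on states {s1, s6, s7} is acyclic, so L(M) is finite; the longest accepting path visits 3 useful states, giving maximum string length 2.
Counting accepting paths from s1 by length: 1 of length 0, 1 of length 1, 2 of length 2. Total 4.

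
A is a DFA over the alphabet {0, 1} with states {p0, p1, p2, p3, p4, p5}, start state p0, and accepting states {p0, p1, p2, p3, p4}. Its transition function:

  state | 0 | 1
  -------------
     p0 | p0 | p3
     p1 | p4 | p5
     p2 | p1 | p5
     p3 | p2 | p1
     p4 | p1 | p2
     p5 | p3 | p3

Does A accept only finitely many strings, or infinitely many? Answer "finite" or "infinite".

State p0 is reachable from the start and can reach an accepting state, and it lies on the cycle p0 → p0.
Traversing that cycle any number of times yields accepted strings of unbounded length, so the language is infinite.

infinite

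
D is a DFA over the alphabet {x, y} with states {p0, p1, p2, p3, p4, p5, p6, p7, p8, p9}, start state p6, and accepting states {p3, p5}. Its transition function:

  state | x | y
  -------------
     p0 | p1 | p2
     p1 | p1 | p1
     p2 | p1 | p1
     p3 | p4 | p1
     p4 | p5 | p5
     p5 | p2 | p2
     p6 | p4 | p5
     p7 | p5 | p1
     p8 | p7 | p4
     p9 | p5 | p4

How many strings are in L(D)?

3

The useful subgraph on states {p4, p5, p6} is acyclic, so L(D) is finite; the longest accepting path visits 3 useful states, giving maximum string length 2.
Counting accepting paths from p6 by length: 1 of length 1, 2 of length 2. Total 3.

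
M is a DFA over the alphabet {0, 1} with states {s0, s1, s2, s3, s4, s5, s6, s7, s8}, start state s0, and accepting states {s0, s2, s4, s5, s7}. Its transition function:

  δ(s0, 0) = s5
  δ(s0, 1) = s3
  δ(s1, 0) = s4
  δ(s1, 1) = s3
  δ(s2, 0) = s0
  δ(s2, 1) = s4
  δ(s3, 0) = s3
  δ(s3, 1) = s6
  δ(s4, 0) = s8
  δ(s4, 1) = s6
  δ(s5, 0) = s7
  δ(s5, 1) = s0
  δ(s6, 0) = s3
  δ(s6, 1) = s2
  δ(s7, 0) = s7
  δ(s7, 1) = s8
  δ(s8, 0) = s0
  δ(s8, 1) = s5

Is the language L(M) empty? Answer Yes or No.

The empty string ε is accepted: the run s0 ends in the accepting state s0.
Since at least one string is accepted, L(M) is not empty.

No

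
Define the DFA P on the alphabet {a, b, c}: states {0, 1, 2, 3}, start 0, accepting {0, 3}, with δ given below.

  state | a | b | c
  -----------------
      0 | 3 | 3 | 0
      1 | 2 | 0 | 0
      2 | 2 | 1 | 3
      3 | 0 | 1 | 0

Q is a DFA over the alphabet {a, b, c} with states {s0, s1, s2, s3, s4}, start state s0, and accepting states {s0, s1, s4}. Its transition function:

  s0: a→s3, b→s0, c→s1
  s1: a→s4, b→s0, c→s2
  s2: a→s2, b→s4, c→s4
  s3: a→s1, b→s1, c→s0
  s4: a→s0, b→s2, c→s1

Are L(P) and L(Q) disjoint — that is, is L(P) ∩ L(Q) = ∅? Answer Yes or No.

The empty string ε is accepted by both P and Q.
Hence L(P) ∩ L(Q) ≠ ∅.

No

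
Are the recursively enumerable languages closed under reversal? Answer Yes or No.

Reverse the input and run the recogniser for L on it; this accepts exactly Lᴿ.
So the recursively enumerable languages are closed under reversal.

Yes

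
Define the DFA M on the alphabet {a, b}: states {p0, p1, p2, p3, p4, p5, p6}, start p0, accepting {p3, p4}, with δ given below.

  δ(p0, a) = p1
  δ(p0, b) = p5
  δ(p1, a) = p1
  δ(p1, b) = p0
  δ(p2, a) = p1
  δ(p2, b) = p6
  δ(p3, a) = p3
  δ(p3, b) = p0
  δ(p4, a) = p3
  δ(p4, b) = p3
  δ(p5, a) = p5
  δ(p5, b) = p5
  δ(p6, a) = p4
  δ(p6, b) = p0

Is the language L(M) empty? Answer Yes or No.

Yes

The states reachable from the start state are {p0, p1, p5}.
None of the accepting states {p3, p4} is reachable, so no string is accepted and L(M) = ∅.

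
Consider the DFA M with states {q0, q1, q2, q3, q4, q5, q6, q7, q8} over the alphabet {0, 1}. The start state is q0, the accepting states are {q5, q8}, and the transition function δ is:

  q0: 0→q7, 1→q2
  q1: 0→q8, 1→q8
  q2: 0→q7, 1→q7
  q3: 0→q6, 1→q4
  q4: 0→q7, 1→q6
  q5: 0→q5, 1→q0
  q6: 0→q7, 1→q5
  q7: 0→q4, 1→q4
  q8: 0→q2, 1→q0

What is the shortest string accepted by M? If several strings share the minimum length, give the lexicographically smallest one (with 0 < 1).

0011

A breadth-first search from q0 reaches an accepting state first via the path q0 → q7 → q4 → q6 → q5 on input 0011.
No string of length < 4 is accepted (BFS exhausts all shorter strings without reaching an accepting state), and 0011 is the lexicographically least accepting string of length 4.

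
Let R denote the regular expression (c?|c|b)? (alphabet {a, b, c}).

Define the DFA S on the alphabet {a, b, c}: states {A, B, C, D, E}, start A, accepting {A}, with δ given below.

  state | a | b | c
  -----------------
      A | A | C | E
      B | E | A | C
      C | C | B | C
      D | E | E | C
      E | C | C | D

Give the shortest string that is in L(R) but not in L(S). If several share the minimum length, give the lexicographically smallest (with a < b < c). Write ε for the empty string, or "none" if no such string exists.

b

The string b is accepted by R but not by S.
No shorter string lies in the difference, and b is the lexicographically first length-1 string in L(R) \ L(S).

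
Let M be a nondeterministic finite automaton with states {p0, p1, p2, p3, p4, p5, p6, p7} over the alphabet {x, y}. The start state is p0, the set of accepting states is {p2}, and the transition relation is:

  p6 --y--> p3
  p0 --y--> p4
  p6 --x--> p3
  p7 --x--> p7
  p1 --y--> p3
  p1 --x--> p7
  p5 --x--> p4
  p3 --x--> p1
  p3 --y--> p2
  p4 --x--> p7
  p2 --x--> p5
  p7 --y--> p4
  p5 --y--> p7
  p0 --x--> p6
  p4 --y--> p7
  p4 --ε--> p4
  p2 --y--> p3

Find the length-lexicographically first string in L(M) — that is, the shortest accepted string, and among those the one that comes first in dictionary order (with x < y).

xxy

A breadth-first search from p0 reaches an accepting state first via the path p0 → p6 → p3 → p2 on input xxy.
No string of length < 3 is accepted (BFS exhausts all shorter strings without reaching an accepting state), and xxy is the lexicographically least accepting string of length 3.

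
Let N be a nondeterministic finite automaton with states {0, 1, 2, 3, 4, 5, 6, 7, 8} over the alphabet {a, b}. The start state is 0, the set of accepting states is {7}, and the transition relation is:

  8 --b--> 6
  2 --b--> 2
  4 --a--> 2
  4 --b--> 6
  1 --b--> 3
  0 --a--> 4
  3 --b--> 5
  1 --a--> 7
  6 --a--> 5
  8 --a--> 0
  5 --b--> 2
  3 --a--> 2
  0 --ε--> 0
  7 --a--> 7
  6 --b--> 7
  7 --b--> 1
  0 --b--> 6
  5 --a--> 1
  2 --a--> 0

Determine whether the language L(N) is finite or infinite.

State 0 is reachable from the start and can reach an accepting state, and it lies on the cycle 0 → 4 → 2 → 0.
Traversing that cycle any number of times yields accepted strings of unbounded length, so the language is infinite.

infinite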